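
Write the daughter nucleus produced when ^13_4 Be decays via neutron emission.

Neutron emission: mass number changes by -1, atomic number by +0.
A: 13 − 1 = 12; Z: 4 = 4.
Z = 4 is beryllium, so the daughter is ^12_4 Be.

Be-12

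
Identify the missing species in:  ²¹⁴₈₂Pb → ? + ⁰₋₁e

Bi-214

Conserve mass number: 214 = A + 0, so A = 214.
Conserve atomic number: 82 = Z − 1, so Z = 83.
Z = 83 is bismuth, so the species is ²¹⁴₈₃Bi.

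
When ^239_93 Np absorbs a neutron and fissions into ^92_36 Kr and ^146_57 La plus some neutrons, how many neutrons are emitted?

Conserve mass number: 240 = 92 + 146 + k, so k = 240 − 238 = 2.
Check atomic number: 93 = 36 + 57 + 0 = 93. ✓

2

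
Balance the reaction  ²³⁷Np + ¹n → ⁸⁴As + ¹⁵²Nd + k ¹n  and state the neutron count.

2

Conserve mass number: 238 = 84 + 152 + k, so k = 238 − 236 = 2.
Check atomic number: 93 = 33 + 60 + 0 = 93. ✓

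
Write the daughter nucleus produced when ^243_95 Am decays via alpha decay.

Alpha decay: mass number changes by -4, atomic number by -2.
A: 243 − 4 = 239; Z: 95 − 2 = 93.
Z = 93 is neptunium, so the daughter is ^239_93 Np.

Np-239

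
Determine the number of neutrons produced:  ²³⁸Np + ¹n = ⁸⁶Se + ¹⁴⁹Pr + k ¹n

Conserve mass number: 239 = 86 + 149 + k, so k = 239 − 235 = 4.
Check atomic number: 93 = 34 + 59 + 0 = 93. ✓

4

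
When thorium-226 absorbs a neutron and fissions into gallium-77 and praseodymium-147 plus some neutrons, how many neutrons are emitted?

Conserve mass number: 227 = 77 + 147 + k, so k = 227 − 224 = 3.
Check atomic number: 90 = 31 + 59 + 0 = 90. ✓

3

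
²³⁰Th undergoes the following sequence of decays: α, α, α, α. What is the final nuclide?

Start: (A, Z) = (230, 90).
After α: (226, 88).
After α: (222, 86).
After α: (218, 84).
After α: (214, 82).
Z = 82 is lead.

Pb-214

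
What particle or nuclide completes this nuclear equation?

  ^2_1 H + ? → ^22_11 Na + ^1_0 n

Conserve mass number: 2 + A = 22 + 1, so A = 21.
Conserve atomic number: 1 + Z = 11 + 0, so Z = 10.
Z = 10 is neon, so the species is ^21_10 Ne.

Ne-21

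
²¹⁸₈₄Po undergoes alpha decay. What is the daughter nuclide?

Alpha decay: mass number changes by -4, atomic number by -2.
A: 218 − 4 = 214; Z: 84 − 2 = 82.
Z = 82 is lead, so the daughter is ²¹⁴₈₂Pb.

Pb-214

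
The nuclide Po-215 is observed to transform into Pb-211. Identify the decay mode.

alpha decay

ΔA = 211 − 215 = -4; ΔZ = 82 − 84 = -2.
A drops by 4 and Z drops by 2 — the signature of alpha emission.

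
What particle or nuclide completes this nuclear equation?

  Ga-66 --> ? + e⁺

Zn-66

Conserve mass number: 66 = A + 0, so A = 66.
Conserve atomic number: 31 = Z + 1, so Z = 30.
Z = 30 is zinc, so the species is Zn-66.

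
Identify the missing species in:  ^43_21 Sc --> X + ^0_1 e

Conserve mass number: 43 = A + 0, so A = 43.
Conserve atomic number: 21 = Z + 1, so Z = 20.
Z = 20 is calcium, so the species is ^43_20 Ca.

Ca-43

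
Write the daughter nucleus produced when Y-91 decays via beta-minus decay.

Zr-91

Beta-minus decay: mass number changes by +0, atomic number by +1.
A: 91 = 91; Z: 39 + 1 = 40.
Z = 40 is zirconium, so the daughter is Zr-91.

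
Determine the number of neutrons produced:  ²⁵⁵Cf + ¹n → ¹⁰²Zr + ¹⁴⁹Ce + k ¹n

5

Conserve mass number: 256 = 102 + 149 + k, so k = 256 − 251 = 5.
Check atomic number: 98 = 40 + 58 + 0 = 98. ✓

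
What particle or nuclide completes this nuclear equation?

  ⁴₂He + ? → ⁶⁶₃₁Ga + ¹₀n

Cu-63

Conserve mass number: 4 + A = 66 + 1, so A = 63.
Conserve atomic number: 2 + Z = 31 + 0, so Z = 29.
Z = 29 is copper, so the species is ⁶³₂₉Cu.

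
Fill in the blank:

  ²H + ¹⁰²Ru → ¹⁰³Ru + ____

proton

Conserve mass number: 2 + 102 = 103 + A, so A = 1.
Conserve atomic number: 1 + 44 = 44 + Z, so Z = 1.
A = 1 and Z = 1 is ¹H — a proton.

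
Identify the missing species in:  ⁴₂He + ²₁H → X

Conserve mass number: 4 + 2 = A, so A = 6.
Conserve atomic number: 2 + 1 = Z, so Z = 3.
Z = 3 is lithium, so the species is ⁶₃Li.

Li-6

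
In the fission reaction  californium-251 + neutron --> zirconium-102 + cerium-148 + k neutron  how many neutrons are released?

Conserve mass number: 252 = 102 + 148 + k, so k = 252 − 250 = 2.
Check atomic number: 98 = 40 + 58 + 0 = 98. ✓

2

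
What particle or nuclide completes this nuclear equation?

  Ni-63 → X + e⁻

Cu-63

Conserve mass number: 63 = A + 0, so A = 63.
Conserve atomic number: 28 = Z − 1, so Z = 29.
Z = 29 is copper, so the species is Cu-63.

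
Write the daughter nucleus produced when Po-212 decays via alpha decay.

Pb-208

Alpha decay: mass number changes by -4, atomic number by -2.
A: 212 − 4 = 208; Z: 84 − 2 = 82.
Z = 82 is lead, so the daughter is Pb-208.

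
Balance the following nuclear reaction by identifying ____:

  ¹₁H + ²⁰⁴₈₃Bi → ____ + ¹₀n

Po-204

Conserve mass number: 1 + 204 = A + 1, so A = 204.
Conserve atomic number: 1 + 83 = Z + 0, so Z = 84.
Z = 84 is polonium, so the species is ²⁰⁴₈₄Po.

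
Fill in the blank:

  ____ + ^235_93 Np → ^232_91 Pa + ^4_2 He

neutron

Conserve mass number: A + 235 = 232 + 4, so A = 1.
Conserve atomic number: Z + 93 = 91 + 2, so Z = 0.
A = 1 and Z = 0 is ^1_0 n — a neutron.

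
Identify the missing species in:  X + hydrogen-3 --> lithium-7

Conserve mass number: A + 3 = 7, so A = 4.
Conserve atomic number: Z + 1 = 3, so Z = 2.
A = 4 and Z = 2 is helium-4 — an alpha particle.

alpha particle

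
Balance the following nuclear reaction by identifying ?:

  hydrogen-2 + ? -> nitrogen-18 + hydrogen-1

N-17

Conserve mass number: 2 + A = 18 + 1, so A = 17.
Conserve atomic number: 1 + Z = 7 + 1, so Z = 7.
Z = 7 is nitrogen, so the species is nitrogen-17.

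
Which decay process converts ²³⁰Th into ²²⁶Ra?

ΔA = 226 − 230 = -4; ΔZ = 88 − 90 = -2.
A drops by 4 and Z drops by 2 — the signature of alpha emission.

alpha decay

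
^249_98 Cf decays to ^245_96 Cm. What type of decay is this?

ΔA = 245 − 249 = -4; ΔZ = 96 − 98 = -2.
A drops by 4 and Z drops by 2 — the signature of alpha emission.

alpha decay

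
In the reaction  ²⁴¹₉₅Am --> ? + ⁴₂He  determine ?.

Np-237

Conserve mass number: 241 = A + 4, so A = 237.
Conserve atomic number: 95 = Z + 2, so Z = 93.
Z = 93 is neptunium, so the species is ²³⁷₉₃Np.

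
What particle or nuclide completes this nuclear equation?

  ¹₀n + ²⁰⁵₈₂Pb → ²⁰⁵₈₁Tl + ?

proton

Conserve mass number: 1 + 205 = 205 + A, so A = 1.
Conserve atomic number: 0 + 82 = 81 + Z, so Z = 1.
A = 1 and Z = 1 is ¹₁H — a proton.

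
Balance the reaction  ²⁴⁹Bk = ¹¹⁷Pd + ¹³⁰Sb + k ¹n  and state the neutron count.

Conserve mass number: 249 = 117 + 130 + k, so k = 249 − 247 = 2.
Check atomic number: 97 = 46 + 51 + 0 = 97. ✓

2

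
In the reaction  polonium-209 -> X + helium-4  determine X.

Pb-205

Conserve mass number: 209 = A + 4, so A = 205.
Conserve atomic number: 84 = Z + 2, so Z = 82.
Z = 82 is lead, so the species is lead-205.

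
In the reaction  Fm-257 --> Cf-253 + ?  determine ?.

Conserve mass number: 257 = 253 + A, so A = 4.
Conserve atomic number: 100 = 98 + Z, so Z = 2.
A = 4 and Z = 2 is He-4 — an alpha particle.

alpha particle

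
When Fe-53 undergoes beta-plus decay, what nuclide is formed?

Mn-53

Beta-plus decay: mass number changes by +0, atomic number by -1.
A: 53 = 53; Z: 26 − 1 = 25.
Z = 25 is manganese, so the daughter is Mn-53.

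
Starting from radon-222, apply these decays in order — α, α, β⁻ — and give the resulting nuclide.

Start: (A, Z) = (222, 86).
After α: (218, 84).
After α: (214, 82).
After β⁻: (214, 83).
Z = 83 is bismuth.

Bi-214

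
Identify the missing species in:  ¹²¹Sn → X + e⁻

Conserve mass number: 121 = A + 0, so A = 121.
Conserve atomic number: 50 = Z − 1, so Z = 51.
Z = 51 is antimony, so the species is ¹²¹Sb.

Sb-121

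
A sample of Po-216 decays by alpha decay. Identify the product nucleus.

Pb-212

Alpha decay: mass number changes by -4, atomic number by -2.
A: 216 − 4 = 212; Z: 84 − 2 = 82.
Z = 82 is lead, so the daughter is Pb-212.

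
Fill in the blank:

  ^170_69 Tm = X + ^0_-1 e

Conserve mass number: 170 = A + 0, so A = 170.
Conserve atomic number: 69 = Z − 1, so Z = 70.
Z = 70 is ytterbium, so the species is ^170_70 Yb.

Yb-170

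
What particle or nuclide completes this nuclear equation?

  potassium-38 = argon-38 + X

Conserve mass number: 38 = 38 + A, so A = 0.
Conserve atomic number: 19 = 18 + Z, so Z = 1.
A = 0 and Z = 1 is e⁺ — a positron.

positron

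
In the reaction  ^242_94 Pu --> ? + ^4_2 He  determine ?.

U-238

Conserve mass number: 242 = A + 4, so A = 238.
Conserve atomic number: 94 = Z + 2, so Z = 92.
Z = 92 is uranium, so the species is ^238_92 U.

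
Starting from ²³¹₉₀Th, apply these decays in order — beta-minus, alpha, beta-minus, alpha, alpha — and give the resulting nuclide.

Start: (A, Z) = (231, 90).
After β⁻: (231, 91).
After α: (227, 89).
After β⁻: (227, 90).
After α: (223, 88).
After α: (219, 86).
Z = 86 is radon.

Rn-219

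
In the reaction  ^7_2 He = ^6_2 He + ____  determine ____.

neutron

Conserve mass number: 7 = 6 + A, so A = 1.
Conserve atomic number: 2 = 2 + Z, so Z = 0.
A = 1 and Z = 0 is ^1_0 n — a neutron.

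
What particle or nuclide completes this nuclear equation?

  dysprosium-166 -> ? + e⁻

Ho-166

Conserve mass number: 166 = A + 0, so A = 166.
Conserve atomic number: 66 = Z − 1, so Z = 67.
Z = 67 is holmium, so the species is holmium-166.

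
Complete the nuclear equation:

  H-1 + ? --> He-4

Conserve mass number: 1 + A = 4, so A = 3.
Conserve atomic number: 1 + Z = 2, so Z = 1.
A = 3 and Z = 1 is H-3 — a triton.

triton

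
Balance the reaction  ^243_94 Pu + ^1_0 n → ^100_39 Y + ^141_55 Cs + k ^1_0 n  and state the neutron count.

3

Conserve mass number: 244 = 100 + 141 + k, so k = 244 − 241 = 3.
Check atomic number: 94 = 39 + 55 + 0 = 94. ✓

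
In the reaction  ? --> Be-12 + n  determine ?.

Be-13

Conserve mass number: A = 12 + 1, so A = 13.
Conserve atomic number: Z = 4 + 0, so Z = 4.
Z = 4 is beryllium, so the species is Be-13.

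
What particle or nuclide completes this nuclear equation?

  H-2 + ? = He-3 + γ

Conserve mass number: 2 + A = 3 + 0, so A = 1.
Conserve atomic number: 1 + Z = 2 + 0, so Z = 1.
A = 1 and Z = 1 is H-1 — a proton.

proton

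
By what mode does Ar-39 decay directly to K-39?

beta-minus decay

ΔA = 39 − 39 = 0; ΔZ = 19 − 18 = +1.
A is unchanged and Z rises by 1 — a neutron has become a proton (β⁻ decay).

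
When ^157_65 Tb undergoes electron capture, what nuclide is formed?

Electron capture: mass number changes by +0, atomic number by -1.
A: 157 = 157; Z: 65 − 1 = 64.
Z = 64 is gadolinium, so the daughter is ^157_64 Gd.

Gd-157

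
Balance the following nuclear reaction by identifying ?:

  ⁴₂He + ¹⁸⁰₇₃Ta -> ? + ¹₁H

W-183

Conserve mass number: 4 + 180 = A + 1, so A = 183.
Conserve atomic number: 2 + 73 = Z + 1, so Z = 74.
Z = 74 is tungsten, so the species is ¹⁸³₇₄W.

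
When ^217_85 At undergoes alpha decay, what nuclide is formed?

Bi-213

Alpha decay: mass number changes by -4, atomic number by -2.
A: 217 − 4 = 213; Z: 85 − 2 = 83.
Z = 83 is bismuth, so the daughter is ^213_83 Bi.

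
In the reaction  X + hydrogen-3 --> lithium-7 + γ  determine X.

Conserve mass number: A + 3 = 7 + 0, so A = 4.
Conserve atomic number: Z + 1 = 3 + 0, so Z = 2.
A = 4 and Z = 2 is helium-4 — an alpha particle.

alpha particle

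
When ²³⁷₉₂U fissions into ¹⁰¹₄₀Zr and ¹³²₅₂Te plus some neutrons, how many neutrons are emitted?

Conserve mass number: 237 = 101 + 132 + k, so k = 237 − 233 = 4.
Check atomic number: 92 = 40 + 52 + 0 = 92. ✓

4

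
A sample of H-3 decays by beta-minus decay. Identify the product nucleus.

Beta-minus decay: mass number changes by +0, atomic number by +1.
A: 3 = 3; Z: 1 + 1 = 2.
Z = 2 is helium, so the daughter is He-3.

He-3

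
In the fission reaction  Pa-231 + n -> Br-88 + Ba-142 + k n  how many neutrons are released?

Conserve mass number: 232 = 88 + 142 + k, so k = 232 − 230 = 2.
Check atomic number: 91 = 35 + 56 + 0 = 91. ✓

2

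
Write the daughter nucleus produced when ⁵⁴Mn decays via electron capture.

Electron capture: mass number changes by +0, atomic number by -1.
A: 54 = 54; Z: 25 − 1 = 24.
Z = 24 is chromium, so the daughter is ⁵⁴Cr.

Cr-54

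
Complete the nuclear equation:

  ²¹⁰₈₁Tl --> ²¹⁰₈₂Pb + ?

beta-minus particle

Conserve mass number: 210 = 210 + A, so A = 0.
Conserve atomic number: 81 = 82 + Z, so Z = -1.
A = 0 and Z = -1 is ⁰₋₁e — a beta-minus particle.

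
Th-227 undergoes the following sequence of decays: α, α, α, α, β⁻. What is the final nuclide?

Start: (A, Z) = (227, 90).
After α: (223, 88).
After α: (219, 86).
After α: (215, 84).
After α: (211, 82).
After β⁻: (211, 83).
Z = 83 is bismuth.

Bi-211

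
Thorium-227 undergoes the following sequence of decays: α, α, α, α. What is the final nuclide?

Pb-211

Start: (A, Z) = (227, 90).
After α: (223, 88).
After α: (219, 86).
After α: (215, 84).
After α: (211, 82).
Z = 82 is lead.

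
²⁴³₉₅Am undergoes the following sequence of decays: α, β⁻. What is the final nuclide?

Pu-239

Start: (A, Z) = (243, 95).
After α: (239, 93).
After β⁻: (239, 94).
Z = 94 is plutonium.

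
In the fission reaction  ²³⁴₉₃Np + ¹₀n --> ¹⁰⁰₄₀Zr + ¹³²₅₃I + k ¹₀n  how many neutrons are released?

Conserve mass number: 235 = 100 + 132 + k, so k = 235 − 232 = 3.
Check atomic number: 93 = 40 + 53 + 0 = 93. ✓

3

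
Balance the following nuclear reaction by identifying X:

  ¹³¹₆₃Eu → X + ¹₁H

Sm-130

Conserve mass number: 131 = A + 1, so A = 130.
Conserve atomic number: 63 = Z + 1, so Z = 62.
Z = 62 is samarium, so the species is ¹³⁰₆₂Sm.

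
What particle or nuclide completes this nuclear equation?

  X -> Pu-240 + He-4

Conserve mass number: A = 240 + 4, so A = 244.
Conserve atomic number: Z = 94 + 2, so Z = 96.
Z = 96 is curium, so the species is Cm-244.

Cm-244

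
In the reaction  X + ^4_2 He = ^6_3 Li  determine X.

Conserve mass number: A + 4 = 6, so A = 2.
Conserve atomic number: Z + 2 = 3, so Z = 1.
A = 2 and Z = 1 is ^2_1 H — a deuteron.

deuteron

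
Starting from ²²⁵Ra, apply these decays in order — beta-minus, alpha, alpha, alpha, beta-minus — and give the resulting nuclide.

Start: (A, Z) = (225, 88).
After β⁻: (225, 89).
After α: (221, 87).
After α: (217, 85).
After α: (213, 83).
After β⁻: (213, 84).
Z = 84 is polonium.

Po-213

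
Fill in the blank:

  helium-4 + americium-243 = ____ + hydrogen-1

Cm-246

Conserve mass number: 4 + 243 = A + 1, so A = 246.
Conserve atomic number: 2 + 95 = Z + 1, so Z = 96.
Z = 96 is curium, so the species is curium-246.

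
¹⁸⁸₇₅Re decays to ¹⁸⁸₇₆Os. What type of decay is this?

ΔA = 188 − 188 = 0; ΔZ = 76 − 75 = +1.
A is unchanged and Z rises by 1 — a neutron has become a proton (β⁻ decay).

beta-minus decay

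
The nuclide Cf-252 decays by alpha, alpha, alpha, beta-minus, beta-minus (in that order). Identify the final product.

Start: (A, Z) = (252, 98).
After α: (248, 96).
After α: (244, 94).
After α: (240, 92).
After β⁻: (240, 93).
After β⁻: (240, 94).
Z = 94 is plutonium.

Pu-240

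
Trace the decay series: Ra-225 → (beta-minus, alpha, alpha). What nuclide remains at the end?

At-217

Start: (A, Z) = (225, 88).
After β⁻: (225, 89).
After α: (221, 87).
After α: (217, 85).
Z = 85 is astatine.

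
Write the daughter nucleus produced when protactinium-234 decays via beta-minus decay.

U-234

Beta-minus decay: mass number changes by +0, atomic number by +1.
A: 234 = 234; Z: 91 + 1 = 92.
Z = 92 is uranium, so the daughter is uranium-234.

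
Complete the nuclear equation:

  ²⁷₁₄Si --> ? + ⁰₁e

Al-27

Conserve mass number: 27 = A + 0, so A = 27.
Conserve atomic number: 14 = Z + 1, so Z = 13.
Z = 13 is aluminium, so the species is ²⁷₁₃Al.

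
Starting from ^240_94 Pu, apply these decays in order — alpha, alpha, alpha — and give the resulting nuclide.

Ra-228

Start: (A, Z) = (240, 94).
After α: (236, 92).
After α: (232, 90).
After α: (228, 88).
Z = 88 is radium.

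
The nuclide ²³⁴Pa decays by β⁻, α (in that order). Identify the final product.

Start: (A, Z) = (234, 91).
After β⁻: (234, 92).
After α: (230, 90).
Z = 90 is thorium.

Th-230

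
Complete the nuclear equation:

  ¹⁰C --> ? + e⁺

B-10

Conserve mass number: 10 = A + 0, so A = 10.
Conserve atomic number: 6 = Z + 1, so Z = 5.
Z = 5 is boron, so the species is ¹⁰B.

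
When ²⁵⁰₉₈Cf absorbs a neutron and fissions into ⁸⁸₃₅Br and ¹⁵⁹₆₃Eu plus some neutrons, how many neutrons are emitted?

Conserve mass number: 251 = 88 + 159 + k, so k = 251 − 247 = 4.
Check atomic number: 98 = 35 + 63 + 0 = 98. ✓

4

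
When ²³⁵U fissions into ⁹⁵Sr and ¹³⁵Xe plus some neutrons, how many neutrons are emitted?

Conserve mass number: 235 = 95 + 135 + k, so k = 235 − 230 = 5.
Check atomic number: 92 = 38 + 54 + 0 = 92. ✓

5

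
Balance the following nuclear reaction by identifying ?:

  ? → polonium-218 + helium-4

Conserve mass number: A = 218 + 4, so A = 222.
Conserve atomic number: Z = 84 + 2, so Z = 86.
Z = 86 is radon, so the species is radon-222.

Rn-222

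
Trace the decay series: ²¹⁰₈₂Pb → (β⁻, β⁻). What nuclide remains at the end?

Po-210

Start: (A, Z) = (210, 82).
After β⁻: (210, 83).
After β⁻: (210, 84).
Z = 84 is polonium.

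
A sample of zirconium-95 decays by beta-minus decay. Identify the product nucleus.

Nb-95

Beta-minus decay: mass number changes by +0, atomic number by +1.
A: 95 = 95; Z: 40 + 1 = 41.
Z = 41 is niobium, so the daughter is niobium-95.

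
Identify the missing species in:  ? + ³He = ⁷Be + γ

alpha particle

Conserve mass number: A + 3 = 7 + 0, so A = 4.
Conserve atomic number: Z + 2 = 4 + 0, so Z = 2.
A = 4 and Z = 2 is ⁴He — an alpha particle.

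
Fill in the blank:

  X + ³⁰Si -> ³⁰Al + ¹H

neutron

Conserve mass number: A + 30 = 30 + 1, so A = 1.
Conserve atomic number: Z + 14 = 13 + 1, so Z = 0.
A = 1 and Z = 0 is ¹n — a neutron.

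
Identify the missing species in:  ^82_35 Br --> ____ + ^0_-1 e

Conserve mass number: 82 = A + 0, so A = 82.
Conserve atomic number: 35 = Z − 1, so Z = 36.
Z = 36 is krypton, so the species is ^82_36 Kr.

Kr-82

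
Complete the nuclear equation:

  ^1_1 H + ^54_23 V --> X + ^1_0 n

Cr-54

Conserve mass number: 1 + 54 = A + 1, so A = 54.
Conserve atomic number: 1 + 23 = Z + 0, so Z = 24.
Z = 24 is chromium, so the species is ^54_24 Cr.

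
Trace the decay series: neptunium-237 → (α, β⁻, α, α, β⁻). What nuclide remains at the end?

Ac-225

Start: (A, Z) = (237, 93).
After α: (233, 91).
After β⁻: (233, 92).
After α: (229, 90).
After α: (225, 88).
After β⁻: (225, 89).
Z = 89 is actinium.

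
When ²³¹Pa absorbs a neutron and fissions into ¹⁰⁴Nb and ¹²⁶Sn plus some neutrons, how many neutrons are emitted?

2

Conserve mass number: 232 = 104 + 126 + k, so k = 232 − 230 = 2.
Check atomic number: 91 = 41 + 50 + 0 = 91. ✓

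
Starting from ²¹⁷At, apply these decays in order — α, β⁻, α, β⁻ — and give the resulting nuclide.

Bi-209

Start: (A, Z) = (217, 85).
After α: (213, 83).
After β⁻: (213, 84).
After α: (209, 82).
After β⁻: (209, 83).
Z = 83 is bismuth.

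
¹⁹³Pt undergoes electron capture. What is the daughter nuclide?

Ir-193

Electron capture: mass number changes by +0, atomic number by -1.
A: 193 = 193; Z: 78 − 1 = 77.
Z = 77 is iridium, so the daughter is ¹⁹³Ir.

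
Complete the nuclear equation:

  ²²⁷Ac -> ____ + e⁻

Th-227

Conserve mass number: 227 = A + 0, so A = 227.
Conserve atomic number: 89 = Z − 1, so Z = 90.
Z = 90 is thorium, so the species is ²²⁷Th.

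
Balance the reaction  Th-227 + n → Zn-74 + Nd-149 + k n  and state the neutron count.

5

Conserve mass number: 228 = 74 + 149 + k, so k = 228 − 223 = 5.
Check atomic number: 90 = 30 + 60 + 0 = 90. ✓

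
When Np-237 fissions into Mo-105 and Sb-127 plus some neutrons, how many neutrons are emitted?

Conserve mass number: 237 = 105 + 127 + k, so k = 237 − 232 = 5.
Check atomic number: 93 = 42 + 51 + 0 = 93. ✓

5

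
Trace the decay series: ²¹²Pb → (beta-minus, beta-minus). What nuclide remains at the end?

Po-212

Start: (A, Z) = (212, 82).
After β⁻: (212, 83).
After β⁻: (212, 84).
Z = 84 is polonium.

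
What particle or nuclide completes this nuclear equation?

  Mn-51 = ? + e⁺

Conserve mass number: 51 = A + 0, so A = 51.
Conserve atomic number: 25 = Z + 1, so Z = 24.
Z = 24 is chromium, so the species is Cr-51.

Cr-51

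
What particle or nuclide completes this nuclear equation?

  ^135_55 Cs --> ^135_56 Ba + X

Conserve mass number: 135 = 135 + A, so A = 0.
Conserve atomic number: 55 = 56 + Z, so Z = -1.
A = 0 and Z = -1 is ^0_-1 e — a beta-minus particle.

beta-minus particle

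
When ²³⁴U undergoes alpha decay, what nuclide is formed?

Th-230

Alpha decay: mass number changes by -4, atomic number by -2.
A: 234 − 4 = 230; Z: 92 − 2 = 90.
Z = 90 is thorium, so the daughter is ²³⁰Th.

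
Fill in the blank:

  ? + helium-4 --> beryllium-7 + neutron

alpha particle

Conserve mass number: A + 4 = 7 + 1, so A = 4.
Conserve atomic number: Z + 2 = 4 + 0, so Z = 2.
A = 4 and Z = 2 is helium-4 — an alpha particle.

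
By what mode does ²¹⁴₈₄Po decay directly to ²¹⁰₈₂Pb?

alpha decay

ΔA = 210 − 214 = -4; ΔZ = 82 − 84 = -2.
A drops by 4 and Z drops by 2 — the signature of alpha emission.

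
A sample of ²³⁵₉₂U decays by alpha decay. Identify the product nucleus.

Alpha decay: mass number changes by -4, atomic number by -2.
A: 235 − 4 = 231; Z: 92 − 2 = 90.
Z = 90 is thorium, so the daughter is ²³¹₉₀Th.

Th-231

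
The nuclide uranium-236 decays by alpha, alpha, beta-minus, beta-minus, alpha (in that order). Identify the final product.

Ra-224

Start: (A, Z) = (236, 92).
After α: (232, 90).
After α: (228, 88).
After β⁻: (228, 89).
After β⁻: (228, 90).
After α: (224, 88).
Z = 88 is radium.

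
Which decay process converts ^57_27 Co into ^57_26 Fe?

ΔA = 57 − 57 = 0; ΔZ = 26 − 27 = -1.
A is unchanged and Z drops by 1 — a proton has become a neutron (β⁺ emission or electron capture).

beta-plus decay or electron capture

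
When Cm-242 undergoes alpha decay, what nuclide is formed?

Alpha decay: mass number changes by -4, atomic number by -2.
A: 242 − 4 = 238; Z: 96 − 2 = 94.
Z = 94 is plutonium, so the daughter is Pu-238.

Pu-238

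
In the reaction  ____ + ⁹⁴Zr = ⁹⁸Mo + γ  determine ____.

alpha particle

Conserve mass number: A + 94 = 98 + 0, so A = 4.
Conserve atomic number: Z + 40 = 42 + 0, so Z = 2.
A = 4 and Z = 2 is ⁴He — an alpha particle.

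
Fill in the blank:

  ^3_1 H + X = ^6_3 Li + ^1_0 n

Conserve mass number: 3 + A = 6 + 1, so A = 4.
Conserve atomic number: 1 + Z = 3 + 0, so Z = 2.
A = 4 and Z = 2 is ^4_2 He — an alpha particle.

alpha particle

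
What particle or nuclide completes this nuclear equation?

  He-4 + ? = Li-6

deuteron

Conserve mass number: 4 + A = 6, so A = 2.
Conserve atomic number: 2 + Z = 3, so Z = 1.
A = 2 and Z = 1 is H-2 — a deuteron.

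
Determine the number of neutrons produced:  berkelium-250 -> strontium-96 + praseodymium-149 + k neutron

Conserve mass number: 250 = 96 + 149 + k, so k = 250 − 245 = 5.
Check atomic number: 97 = 38 + 59 + 0 = 97. ✓

5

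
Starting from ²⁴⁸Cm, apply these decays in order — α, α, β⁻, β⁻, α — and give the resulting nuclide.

Start: (A, Z) = (248, 96).
After α: (244, 94).
After α: (240, 92).
After β⁻: (240, 93).
After β⁻: (240, 94).
After α: (236, 92).
Z = 92 is uranium.

U-236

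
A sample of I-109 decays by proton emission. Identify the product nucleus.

Te-108

Proton emission: mass number changes by -1, atomic number by -1.
A: 109 − 1 = 108; Z: 53 − 1 = 52.
Z = 52 is tellurium, so the daughter is Te-108.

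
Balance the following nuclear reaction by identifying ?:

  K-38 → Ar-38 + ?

positron

Conserve mass number: 38 = 38 + A, so A = 0.
Conserve atomic number: 19 = 18 + Z, so Z = 1.
A = 0 and Z = 1 is e⁺ — a positron.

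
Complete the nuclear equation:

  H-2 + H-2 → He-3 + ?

neutron

Conserve mass number: 2 + 2 = 3 + A, so A = 1.
Conserve atomic number: 1 + 1 = 2 + Z, so Z = 0.
A = 1 and Z = 0 is n — a neutron.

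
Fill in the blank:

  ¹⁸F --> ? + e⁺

O-18

Conserve mass number: 18 = A + 0, so A = 18.
Conserve atomic number: 9 = Z + 1, so Z = 8.
Z = 8 is oxygen, so the species is ¹⁸O.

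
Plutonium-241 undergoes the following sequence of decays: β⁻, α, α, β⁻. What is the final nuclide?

Start: (A, Z) = (241, 94).
After β⁻: (241, 95).
After α: (237, 93).
After α: (233, 91).
After β⁻: (233, 92).
Z = 92 is uranium.

U-233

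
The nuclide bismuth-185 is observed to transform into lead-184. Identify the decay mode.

ΔA = 184 − 185 = -1; ΔZ = 82 − 83 = -1.
A drops by 1 and Z drops by 1 — a proton was emitted.

proton emission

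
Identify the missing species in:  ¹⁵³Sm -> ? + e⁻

Conserve mass number: 153 = A + 0, so A = 153.
Conserve atomic number: 62 = Z − 1, so Z = 63.
Z = 63 is europium, so the species is ¹⁵³Eu.

Eu-153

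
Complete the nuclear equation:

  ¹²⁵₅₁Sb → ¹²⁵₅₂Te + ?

Conserve mass number: 125 = 125 + A, so A = 0.
Conserve atomic number: 51 = 52 + Z, so Z = -1.
A = 0 and Z = -1 is ⁰₋₁e — a beta-minus particle.

beta-minus particle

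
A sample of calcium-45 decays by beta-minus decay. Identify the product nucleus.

Sc-45

Beta-minus decay: mass number changes by +0, atomic number by +1.
A: 45 = 45; Z: 20 + 1 = 21.
Z = 21 is scandium, so the daughter is scandium-45.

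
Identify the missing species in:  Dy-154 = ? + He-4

Conserve mass number: 154 = A + 4, so A = 150.
Conserve atomic number: 66 = Z + 2, so Z = 64.
Z = 64 is gadolinium, so the species is Gd-150.

Gd-150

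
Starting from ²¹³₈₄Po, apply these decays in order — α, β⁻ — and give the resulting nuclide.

Start: (A, Z) = (213, 84).
After α: (209, 82).
After β⁻: (209, 83).
Z = 83 is bismuth.

Bi-209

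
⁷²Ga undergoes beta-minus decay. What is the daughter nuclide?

Beta-minus decay: mass number changes by +0, atomic number by +1.
A: 72 = 72; Z: 31 + 1 = 32.
Z = 32 is germanium, so the daughter is ⁷²Ge.

Ge-72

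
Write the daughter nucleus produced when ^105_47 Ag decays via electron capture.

Pd-105

Electron capture: mass number changes by +0, atomic number by -1.
A: 105 = 105; Z: 47 − 1 = 46.
Z = 46 is palladium, so the daughter is ^105_46 Pd.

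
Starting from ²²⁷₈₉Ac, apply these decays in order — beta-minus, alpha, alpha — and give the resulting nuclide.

Start: (A, Z) = (227, 89).
After β⁻: (227, 90).
After α: (223, 88).
After α: (219, 86).
Z = 86 is radon.

Rn-219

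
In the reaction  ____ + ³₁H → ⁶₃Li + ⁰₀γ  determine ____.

He-3

Conserve mass number: A + 3 = 6 + 0, so A = 3.
Conserve atomic number: Z + 1 = 3 + 0, so Z = 2.
Z = 2 is helium, so the species is ³₂He.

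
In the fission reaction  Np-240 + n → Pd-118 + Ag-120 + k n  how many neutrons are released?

3

Conserve mass number: 241 = 118 + 120 + k, so k = 241 − 238 = 3.
Check atomic number: 93 = 46 + 47 + 0 = 93. ✓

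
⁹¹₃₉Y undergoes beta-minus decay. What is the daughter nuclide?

Beta-minus decay: mass number changes by +0, atomic number by +1.
A: 91 = 91; Z: 39 + 1 = 40.
Z = 40 is zirconium, so the daughter is ⁹¹₄₀Zr.

Zr-91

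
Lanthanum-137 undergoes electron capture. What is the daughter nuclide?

Electron capture: mass number changes by +0, atomic number by -1.
A: 137 = 137; Z: 57 − 1 = 56.
Z = 56 is barium, so the daughter is barium-137.

Ba-137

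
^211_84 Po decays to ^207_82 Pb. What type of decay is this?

ΔA = 207 − 211 = -4; ΔZ = 82 − 84 = -2.
A drops by 4 and Z drops by 2 — the signature of alpha emission.

alpha decay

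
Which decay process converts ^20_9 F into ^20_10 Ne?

ΔA = 20 − 20 = 0; ΔZ = 10 − 9 = +1.
A is unchanged and Z rises by 1 — a neutron has become a proton (β⁻ decay).

beta-minus decay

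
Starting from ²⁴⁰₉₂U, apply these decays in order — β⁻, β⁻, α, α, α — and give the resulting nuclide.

Ra-228

Start: (A, Z) = (240, 92).
After β⁻: (240, 93).
After β⁻: (240, 94).
After α: (236, 92).
After α: (232, 90).
After α: (228, 88).
Z = 88 is radium.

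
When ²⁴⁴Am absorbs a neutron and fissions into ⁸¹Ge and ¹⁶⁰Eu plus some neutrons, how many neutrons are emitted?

Conserve mass number: 245 = 81 + 160 + k, so k = 245 − 241 = 4.
Check atomic number: 95 = 32 + 63 + 0 = 95. ✓

4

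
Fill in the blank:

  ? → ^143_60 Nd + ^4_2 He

Conserve mass number: A = 143 + 4, so A = 147.
Conserve atomic number: Z = 60 + 2, so Z = 62.
Z = 62 is samarium, so the species is ^147_62 Sm.

Sm-147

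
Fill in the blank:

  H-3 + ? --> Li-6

Conserve mass number: 3 + A = 6, so A = 3.
Conserve atomic number: 1 + Z = 3, so Z = 2.
Z = 2 is helium, so the species is He-3.

He-3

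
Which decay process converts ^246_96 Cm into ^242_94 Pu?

alpha decay

ΔA = 242 − 246 = -4; ΔZ = 94 − 96 = -2.
A drops by 4 and Z drops by 2 — the signature of alpha emission.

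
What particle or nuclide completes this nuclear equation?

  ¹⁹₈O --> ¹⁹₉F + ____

beta-minus particle

Conserve mass number: 19 = 19 + A, so A = 0.
Conserve atomic number: 8 = 9 + Z, so Z = -1.
A = 0 and Z = -1 is ⁰₋₁e — a beta-minus particle.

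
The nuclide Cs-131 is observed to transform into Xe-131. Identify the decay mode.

ΔA = 131 − 131 = 0; ΔZ = 54 − 55 = -1.
A is unchanged and Z drops by 1 — a proton has become a neutron (β⁺ emission or electron capture).

beta-plus decay or electron capture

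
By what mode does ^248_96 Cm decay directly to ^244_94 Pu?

alpha decay

ΔA = 244 − 248 = -4; ΔZ = 94 − 96 = -2.
A drops by 4 and Z drops by 2 — the signature of alpha emission.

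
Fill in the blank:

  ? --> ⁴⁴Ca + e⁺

Sc-44

Conserve mass number: A = 44 + 0, so A = 44.
Conserve atomic number: Z = 20 + 1, so Z = 21.
Z = 21 is scandium, so the species is ⁴⁴Sc.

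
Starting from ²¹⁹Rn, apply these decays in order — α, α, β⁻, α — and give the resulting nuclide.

Start: (A, Z) = (219, 86).
After α: (215, 84).
After α: (211, 82).
After β⁻: (211, 83).
After α: (207, 81).
Z = 81 is thallium.

Tl-207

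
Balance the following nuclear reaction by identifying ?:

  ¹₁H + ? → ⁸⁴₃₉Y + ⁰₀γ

Conserve mass number: 1 + A = 84 + 0, so A = 83.
Conserve atomic number: 1 + Z = 39 + 0, so Z = 38.
Z = 38 is strontium, so the species is ⁸³₃₈Sr.

Sr-83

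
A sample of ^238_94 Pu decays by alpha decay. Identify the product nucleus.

Alpha decay: mass number changes by -4, atomic number by -2.
A: 238 − 4 = 234; Z: 94 − 2 = 92.
Z = 92 is uranium, so the daughter is ^234_92 U.

U-234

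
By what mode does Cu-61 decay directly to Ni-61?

ΔA = 61 − 61 = 0; ΔZ = 28 − 29 = -1.
A is unchanged and Z drops by 1 — a proton has become a neutron (β⁺ emission or electron capture).

beta-plus decay or electron capture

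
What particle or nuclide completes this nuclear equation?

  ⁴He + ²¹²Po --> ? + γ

Rn-216

Conserve mass number: 4 + 212 = A + 0, so A = 216.
Conserve atomic number: 2 + 84 = Z + 0, so Z = 86.
Z = 86 is radon, so the species is ²¹⁶Rn.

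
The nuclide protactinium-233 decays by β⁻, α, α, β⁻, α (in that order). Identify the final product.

Start: (A, Z) = (233, 91).
After β⁻: (233, 92).
After α: (229, 90).
After α: (225, 88).
After β⁻: (225, 89).
After α: (221, 87).
Z = 87 is francium.

Fr-221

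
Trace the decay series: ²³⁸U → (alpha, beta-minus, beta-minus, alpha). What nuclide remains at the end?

Th-230

Start: (A, Z) = (238, 92).
After α: (234, 90).
After β⁻: (234, 91).
After β⁻: (234, 92).
After α: (230, 90).
Z = 90 is thorium.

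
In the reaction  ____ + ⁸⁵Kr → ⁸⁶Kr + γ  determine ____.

Conserve mass number: A + 85 = 86 + 0, so A = 1.
Conserve atomic number: Z + 36 = 36 + 0, so Z = 0.
A = 1 and Z = 0 is ¹n — a neutron.

neutron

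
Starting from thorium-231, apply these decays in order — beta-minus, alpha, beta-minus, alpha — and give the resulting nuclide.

Ra-223

Start: (A, Z) = (231, 90).
After β⁻: (231, 91).
After α: (227, 89).
After β⁻: (227, 90).
After α: (223, 88).
Z = 88 is radium.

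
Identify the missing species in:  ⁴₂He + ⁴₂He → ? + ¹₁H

Li-7

Conserve mass number: 4 + 4 = A + 1, so A = 7.
Conserve atomic number: 2 + 2 = Z + 1, so Z = 3.
Z = 3 is lithium, so the species is ⁷₃Li.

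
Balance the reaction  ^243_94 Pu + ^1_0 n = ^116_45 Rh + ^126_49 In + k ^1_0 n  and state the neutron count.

2

Conserve mass number: 244 = 116 + 126 + k, so k = 244 − 242 = 2.
Check atomic number: 94 = 45 + 49 + 0 = 94. ✓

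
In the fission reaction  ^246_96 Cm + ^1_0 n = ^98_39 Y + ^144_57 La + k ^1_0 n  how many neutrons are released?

Conserve mass number: 247 = 98 + 144 + k, so k = 247 − 242 = 5.
Check atomic number: 96 = 39 + 57 + 0 = 96. ✓

5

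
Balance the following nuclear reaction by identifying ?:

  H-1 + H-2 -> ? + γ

He-3

Conserve mass number: 1 + 2 = A + 0, so A = 3.
Conserve atomic number: 1 + 1 = Z + 0, so Z = 2.
Z = 2 is helium, so the species is He-3.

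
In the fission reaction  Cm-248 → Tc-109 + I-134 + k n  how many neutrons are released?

5

Conserve mass number: 248 = 109 + 134 + k, so k = 248 − 243 = 5.
Check atomic number: 96 = 43 + 53 + 0 = 96. ✓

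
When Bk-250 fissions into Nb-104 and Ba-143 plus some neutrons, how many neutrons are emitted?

3

Conserve mass number: 250 = 104 + 143 + k, so k = 250 − 247 = 3.
Check atomic number: 97 = 41 + 56 + 0 = 97. ✓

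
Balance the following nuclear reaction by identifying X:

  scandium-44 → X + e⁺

Ca-44

Conserve mass number: 44 = A + 0, so A = 44.
Conserve atomic number: 21 = Z + 1, so Z = 20.
Z = 20 is calcium, so the species is calcium-44.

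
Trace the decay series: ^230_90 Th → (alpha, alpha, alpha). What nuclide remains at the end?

Start: (A, Z) = (230, 90).
After α: (226, 88).
After α: (222, 86).
After α: (218, 84).
Z = 84 is polonium.

Po-218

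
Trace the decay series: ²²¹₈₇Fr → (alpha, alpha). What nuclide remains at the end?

Bi-213

Start: (A, Z) = (221, 87).
After α: (217, 85).
After α: (213, 83).
Z = 83 is bismuth.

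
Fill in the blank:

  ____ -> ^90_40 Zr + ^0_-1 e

Y-90

Conserve mass number: A = 90 + 0, so A = 90.
Conserve atomic number: Z = 40 − 1, so Z = 39.
Z = 39 is yttrium, so the species is ^90_39 Y.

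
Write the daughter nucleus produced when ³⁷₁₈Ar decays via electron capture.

Cl-37

Electron capture: mass number changes by +0, atomic number by -1.
A: 37 = 37; Z: 18 − 1 = 17.
Z = 17 is chlorine, so the daughter is ³⁷₁₇Cl.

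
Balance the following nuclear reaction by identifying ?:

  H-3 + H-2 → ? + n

Conserve mass number: 3 + 2 = A + 1, so A = 4.
Conserve atomic number: 1 + 1 = Z + 0, so Z = 2.
A = 4 and Z = 2 is He-4 — an alpha particle.

He-4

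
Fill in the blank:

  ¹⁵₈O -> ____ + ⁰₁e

Conserve mass number: 15 = A + 0, so A = 15.
Conserve atomic number: 8 = Z + 1, so Z = 7.
Z = 7 is nitrogen, so the species is ¹⁵₇N.

N-15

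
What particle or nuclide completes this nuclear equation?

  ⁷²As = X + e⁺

Conserve mass number: 72 = A + 0, so A = 72.
Conserve atomic number: 33 = Z + 1, so Z = 32.
Z = 32 is germanium, so the species is ⁷²Ge.

Ge-72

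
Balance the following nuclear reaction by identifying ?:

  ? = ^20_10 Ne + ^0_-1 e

F-20

Conserve mass number: A = 20 + 0, so A = 20.
Conserve atomic number: Z = 10 − 1, so Z = 9.
Z = 9 is fluorine, so the species is ^20_9 F.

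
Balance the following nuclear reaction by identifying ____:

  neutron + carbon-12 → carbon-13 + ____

gamma ray

Conserve mass number: 1 + 12 = 13 + A, so A = 0.
Conserve atomic number: 0 + 6 = 6 + Z, so Z = 0.
A = 0 and Z = 0 is γ — a gamma ray.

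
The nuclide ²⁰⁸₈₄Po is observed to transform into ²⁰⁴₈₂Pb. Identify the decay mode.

alpha decay

ΔA = 204 − 208 = -4; ΔZ = 82 − 84 = -2.
A drops by 4 and Z drops by 2 — the signature of alpha emission.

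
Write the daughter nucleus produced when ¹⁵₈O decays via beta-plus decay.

N-15

Beta-plus decay: mass number changes by +0, atomic number by -1.
A: 15 = 15; Z: 8 − 1 = 7.
Z = 7 is nitrogen, so the daughter is ¹⁵₇N.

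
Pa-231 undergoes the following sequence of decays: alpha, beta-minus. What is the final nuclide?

Start: (A, Z) = (231, 91).
After α: (227, 89).
After β⁻: (227, 90).
Z = 90 is thorium.

Th-227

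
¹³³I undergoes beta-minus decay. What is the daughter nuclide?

Xe-133

Beta-minus decay: mass number changes by +0, atomic number by +1.
A: 133 = 133; Z: 53 + 1 = 54.
Z = 54 is xenon, so the daughter is ¹³³Xe.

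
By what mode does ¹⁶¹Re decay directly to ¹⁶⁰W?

proton emission

ΔA = 160 − 161 = -1; ΔZ = 74 − 75 = -1.
A drops by 1 and Z drops by 1 — a proton was emitted.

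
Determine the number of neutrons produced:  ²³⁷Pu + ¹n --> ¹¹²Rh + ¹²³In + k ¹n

Conserve mass number: 238 = 112 + 123 + k, so k = 238 − 235 = 3.
Check atomic number: 94 = 45 + 49 + 0 = 94. ✓

3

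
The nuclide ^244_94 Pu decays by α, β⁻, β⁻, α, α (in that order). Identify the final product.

Start: (A, Z) = (244, 94).
After α: (240, 92).
After β⁻: (240, 93).
After β⁻: (240, 94).
After α: (236, 92).
After α: (232, 90).
Z = 90 is thorium.

Th-232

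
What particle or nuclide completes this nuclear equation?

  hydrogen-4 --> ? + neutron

H-3

Conserve mass number: 4 = A + 1, so A = 3.
Conserve atomic number: 1 = Z + 0, so Z = 1.
A = 3 and Z = 1 is hydrogen-3 — a triton.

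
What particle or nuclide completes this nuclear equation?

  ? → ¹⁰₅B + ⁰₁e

Conserve mass number: A = 10 + 0, so A = 10.
Conserve atomic number: Z = 5 + 1, so Z = 6.
Z = 6 is carbon, so the species is ¹⁰₆C.

C-10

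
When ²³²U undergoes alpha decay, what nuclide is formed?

Alpha decay: mass number changes by -4, atomic number by -2.
A: 232 − 4 = 228; Z: 92 − 2 = 90.
Z = 90 is thorium, so the daughter is ²²⁸Th.

Th-228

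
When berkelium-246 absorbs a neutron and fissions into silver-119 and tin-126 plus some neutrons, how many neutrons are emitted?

Conserve mass number: 247 = 119 + 126 + k, so k = 247 − 245 = 2.
Check atomic number: 97 = 47 + 50 + 0 = 97. ✓

2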